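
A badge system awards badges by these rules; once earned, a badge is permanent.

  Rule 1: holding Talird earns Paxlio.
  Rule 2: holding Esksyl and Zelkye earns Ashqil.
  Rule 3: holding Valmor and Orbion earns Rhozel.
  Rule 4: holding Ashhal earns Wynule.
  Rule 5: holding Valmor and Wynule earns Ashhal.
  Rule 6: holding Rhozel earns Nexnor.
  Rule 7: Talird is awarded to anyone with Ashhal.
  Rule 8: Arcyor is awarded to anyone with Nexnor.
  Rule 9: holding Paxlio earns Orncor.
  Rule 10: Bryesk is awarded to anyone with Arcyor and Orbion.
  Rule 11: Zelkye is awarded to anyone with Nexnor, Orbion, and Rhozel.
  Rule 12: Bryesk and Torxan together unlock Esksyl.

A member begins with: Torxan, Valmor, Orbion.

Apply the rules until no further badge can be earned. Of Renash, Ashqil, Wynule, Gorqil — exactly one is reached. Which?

With Valmor and Orbion, Rhozel is earned (Rule 3).
With Rhozel, Nexnor is earned (Rule 6).
With Nexnor, Orbion, and Rhozel, Zelkye is earned (Rule 11).
With Nexnor, Arcyor is earned (Rule 8).
With Arcyor and Orbion, Bryesk is earned (Rule 10).
With Bryesk and Torxan, Esksyl is earned (Rule 12).
With Esksyl and Zelkye, Ashqil is earned (Rule 2).
No rule produces Gorqil, and it is not given. No rule produces Renash, and it is not given. Wynule would need Ashhal (Rule 4), but Ashhal is never earned.

Ashqil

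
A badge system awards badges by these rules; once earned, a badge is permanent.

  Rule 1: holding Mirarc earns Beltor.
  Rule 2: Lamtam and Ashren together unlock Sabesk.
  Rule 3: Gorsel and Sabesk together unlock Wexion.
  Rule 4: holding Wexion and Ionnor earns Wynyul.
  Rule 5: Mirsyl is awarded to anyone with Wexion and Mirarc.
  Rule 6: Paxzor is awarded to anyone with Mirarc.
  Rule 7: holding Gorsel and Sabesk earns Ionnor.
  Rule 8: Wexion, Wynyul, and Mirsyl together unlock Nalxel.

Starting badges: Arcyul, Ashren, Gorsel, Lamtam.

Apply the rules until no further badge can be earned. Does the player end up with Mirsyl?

No

Mirsyl would need Wexion and Mirarc (Rule 5), but Mirarc is never earned.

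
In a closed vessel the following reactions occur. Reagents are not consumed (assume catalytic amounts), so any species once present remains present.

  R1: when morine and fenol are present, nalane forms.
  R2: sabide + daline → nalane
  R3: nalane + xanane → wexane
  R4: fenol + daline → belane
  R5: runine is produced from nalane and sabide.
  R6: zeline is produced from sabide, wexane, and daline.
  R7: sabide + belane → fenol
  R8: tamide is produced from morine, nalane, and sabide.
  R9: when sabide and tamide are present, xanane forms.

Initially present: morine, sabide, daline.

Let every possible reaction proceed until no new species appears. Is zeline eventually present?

Yes

sabide and daline present → nalane forms (R2).
morine, nalane, and sabide present → tamide forms (R8).
sabide and tamide present → xanane forms (R9).
nalane and xanane present → wexane forms (R3).
sabide, wexane, and daline present → zeline forms (R6).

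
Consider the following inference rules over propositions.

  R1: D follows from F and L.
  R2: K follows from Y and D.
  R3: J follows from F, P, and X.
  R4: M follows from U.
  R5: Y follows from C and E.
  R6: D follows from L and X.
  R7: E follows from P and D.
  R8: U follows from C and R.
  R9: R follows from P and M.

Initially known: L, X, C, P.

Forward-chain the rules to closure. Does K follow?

Yes

L and X hold, so D follows (R6).
From P and D, R7 gives E.
C and E hold, so Y follows (R5).
Y and D hold, so K follows (R2).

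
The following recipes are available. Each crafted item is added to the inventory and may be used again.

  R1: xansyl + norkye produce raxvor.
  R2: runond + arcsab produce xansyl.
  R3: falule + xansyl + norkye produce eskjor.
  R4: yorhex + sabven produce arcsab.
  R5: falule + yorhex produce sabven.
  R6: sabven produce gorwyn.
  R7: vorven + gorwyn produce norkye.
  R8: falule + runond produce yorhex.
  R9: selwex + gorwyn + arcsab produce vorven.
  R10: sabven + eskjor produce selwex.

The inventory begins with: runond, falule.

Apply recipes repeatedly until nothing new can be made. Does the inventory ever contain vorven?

vorven would need selwex, gorwyn, and arcsab (R9), but selwex is never obtained.

No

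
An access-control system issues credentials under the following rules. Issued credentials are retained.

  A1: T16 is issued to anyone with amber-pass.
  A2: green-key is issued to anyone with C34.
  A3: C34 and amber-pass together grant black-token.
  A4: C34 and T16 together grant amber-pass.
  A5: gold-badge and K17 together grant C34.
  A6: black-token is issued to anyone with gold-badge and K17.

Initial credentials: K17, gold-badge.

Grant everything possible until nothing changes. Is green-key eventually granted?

Holding gold-badge and K17 grants C34 (A5).
Holding C34 grants green-key (A2).

Yes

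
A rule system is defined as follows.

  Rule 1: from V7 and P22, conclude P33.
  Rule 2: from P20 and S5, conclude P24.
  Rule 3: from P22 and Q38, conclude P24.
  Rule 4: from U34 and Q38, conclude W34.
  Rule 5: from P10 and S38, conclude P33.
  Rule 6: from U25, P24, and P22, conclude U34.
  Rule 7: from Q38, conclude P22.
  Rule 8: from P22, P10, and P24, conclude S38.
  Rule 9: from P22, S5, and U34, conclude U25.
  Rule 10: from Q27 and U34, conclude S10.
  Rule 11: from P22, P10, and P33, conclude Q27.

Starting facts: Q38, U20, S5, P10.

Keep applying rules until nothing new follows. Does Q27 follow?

Yes

Q38 holds, so P22 follows (Rule 7).
From P22 and Q38, Rule 3 gives P24.
From P22, P10, and P24, Rule 8 gives S38.
P10 and S38 hold, so P33 follows (Rule 5).
From P22, P10, and P33, Rule 11 gives Q27.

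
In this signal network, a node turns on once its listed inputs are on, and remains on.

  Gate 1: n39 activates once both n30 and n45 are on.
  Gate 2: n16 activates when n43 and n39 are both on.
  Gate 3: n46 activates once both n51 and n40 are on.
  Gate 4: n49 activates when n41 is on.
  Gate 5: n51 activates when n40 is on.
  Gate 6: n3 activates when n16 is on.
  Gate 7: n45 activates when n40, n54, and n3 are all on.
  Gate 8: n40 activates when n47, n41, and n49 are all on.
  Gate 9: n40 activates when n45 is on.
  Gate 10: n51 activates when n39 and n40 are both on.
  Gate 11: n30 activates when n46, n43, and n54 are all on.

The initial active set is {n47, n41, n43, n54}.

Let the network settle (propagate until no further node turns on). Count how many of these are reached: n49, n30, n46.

3

n41 is on, so n49 activates (Gate 4).
Gate 8: n47, n41, and n49 on → n40 on.
Gate 5: n40 on → n51 on.
Gate 3: n51 and n40 on → n46 on.
Gate 11: n46, n43, and n54 on → n30 on.
n49: reached.
n30: reached.
n46: reached.
All 3 are reached.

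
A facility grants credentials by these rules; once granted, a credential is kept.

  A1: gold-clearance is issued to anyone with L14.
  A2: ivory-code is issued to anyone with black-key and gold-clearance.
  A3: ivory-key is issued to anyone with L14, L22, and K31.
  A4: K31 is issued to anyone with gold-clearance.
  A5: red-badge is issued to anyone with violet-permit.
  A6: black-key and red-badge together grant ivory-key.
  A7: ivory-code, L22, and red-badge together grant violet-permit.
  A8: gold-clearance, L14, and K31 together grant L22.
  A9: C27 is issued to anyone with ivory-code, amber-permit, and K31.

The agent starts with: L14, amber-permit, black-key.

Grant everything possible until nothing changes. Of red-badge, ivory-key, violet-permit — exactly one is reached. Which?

Holding L14 grants gold-clearance (A1).
Holding gold-clearance grants K31 (A4).
Holding gold-clearance, L14, and K31 grants L22 (A8).
Holding L14, L22, and K31 grants ivory-key (A3).
red-badge would need violet-permit (A5), but violet-permit is never granted. violet-permit would need ivory-code, L22, and red-badge (A7), but red-badge is never granted.

ivory-key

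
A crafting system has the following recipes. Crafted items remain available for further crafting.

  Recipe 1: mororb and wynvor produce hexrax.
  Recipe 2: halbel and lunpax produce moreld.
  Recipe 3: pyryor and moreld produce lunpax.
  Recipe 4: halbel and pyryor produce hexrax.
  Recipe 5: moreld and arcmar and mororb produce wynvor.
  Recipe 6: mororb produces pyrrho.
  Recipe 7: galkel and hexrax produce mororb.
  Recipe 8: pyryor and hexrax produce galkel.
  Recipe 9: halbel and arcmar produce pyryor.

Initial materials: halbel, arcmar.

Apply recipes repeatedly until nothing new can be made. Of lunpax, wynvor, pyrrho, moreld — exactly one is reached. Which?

pyrrho

Using Recipe 9, halbel and arcmar make pyryor.
halbel and pyryor → hexrax (Recipe 4).
Using Recipe 8, pyryor and hexrax make galkel.
Using Recipe 7, galkel and hexrax make mororb.
mororb → pyrrho (Recipe 6).
lunpax would need pyryor and moreld (Recipe 3), but moreld is never obtained. wynvor would need moreld, arcmar, and mororb (Recipe 5), but moreld is never obtained. moreld would need halbel and lunpax (Recipe 2), but lunpax is never obtained.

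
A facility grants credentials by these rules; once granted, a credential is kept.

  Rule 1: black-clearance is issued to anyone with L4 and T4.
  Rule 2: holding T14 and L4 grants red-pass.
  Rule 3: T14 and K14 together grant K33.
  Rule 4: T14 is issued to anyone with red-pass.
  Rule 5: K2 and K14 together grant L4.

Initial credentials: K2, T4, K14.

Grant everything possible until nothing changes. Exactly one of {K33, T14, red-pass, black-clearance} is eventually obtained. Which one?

black-clearance

Holding K2 and K14 grants L4 (Rule 5).
Holding L4 and T4 grants black-clearance (Rule 1).
red-pass would need T14 and L4 (Rule 2), but T14 is never granted. T14 would need red-pass (Rule 4), but red-pass is never granted. K33 would need T14 and K14 (Rule 3), but T14 is never granted.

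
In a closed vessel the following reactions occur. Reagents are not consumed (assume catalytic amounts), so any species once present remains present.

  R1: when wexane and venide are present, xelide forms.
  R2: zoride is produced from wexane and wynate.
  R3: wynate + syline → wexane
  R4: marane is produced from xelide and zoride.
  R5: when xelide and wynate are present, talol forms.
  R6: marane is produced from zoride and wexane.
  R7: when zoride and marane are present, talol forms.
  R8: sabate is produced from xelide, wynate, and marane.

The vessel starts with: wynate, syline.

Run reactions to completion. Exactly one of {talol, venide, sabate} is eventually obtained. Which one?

wynate and syline present → wexane forms (R3).
wexane and wynate present → zoride forms (R2).
zoride and wexane present → marane forms (R6).
zoride and marane present → talol forms (R7).
sabate would need xelide, wynate, and marane (R8), but xelide never forms. No rule produces venide, and it is not given.

talol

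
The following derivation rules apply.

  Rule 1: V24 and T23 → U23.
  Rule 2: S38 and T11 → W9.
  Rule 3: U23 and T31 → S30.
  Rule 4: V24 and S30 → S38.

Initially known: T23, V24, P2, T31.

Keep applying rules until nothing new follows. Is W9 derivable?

No

W9 would need S38 and T11 (Rule 2), but T11 is never established.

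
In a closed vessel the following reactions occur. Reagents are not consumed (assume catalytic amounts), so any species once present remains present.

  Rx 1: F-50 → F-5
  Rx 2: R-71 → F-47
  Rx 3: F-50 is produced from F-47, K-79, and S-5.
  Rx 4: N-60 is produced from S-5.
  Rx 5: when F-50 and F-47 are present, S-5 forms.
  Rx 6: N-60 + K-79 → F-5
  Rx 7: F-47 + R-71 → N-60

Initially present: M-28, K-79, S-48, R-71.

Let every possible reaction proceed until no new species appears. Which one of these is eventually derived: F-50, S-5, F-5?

R-71 present → F-47 forms (Rx 2).
F-47 and R-71 present → N-60 forms (Rx 7).
N-60 and K-79 present → F-5 forms (Rx 6).
S-5 would need F-50 and F-47 (Rx 5), but F-50 never forms. F-50 would need F-47, K-79, and S-5 (Rx 3), but S-5 never forms.

F-5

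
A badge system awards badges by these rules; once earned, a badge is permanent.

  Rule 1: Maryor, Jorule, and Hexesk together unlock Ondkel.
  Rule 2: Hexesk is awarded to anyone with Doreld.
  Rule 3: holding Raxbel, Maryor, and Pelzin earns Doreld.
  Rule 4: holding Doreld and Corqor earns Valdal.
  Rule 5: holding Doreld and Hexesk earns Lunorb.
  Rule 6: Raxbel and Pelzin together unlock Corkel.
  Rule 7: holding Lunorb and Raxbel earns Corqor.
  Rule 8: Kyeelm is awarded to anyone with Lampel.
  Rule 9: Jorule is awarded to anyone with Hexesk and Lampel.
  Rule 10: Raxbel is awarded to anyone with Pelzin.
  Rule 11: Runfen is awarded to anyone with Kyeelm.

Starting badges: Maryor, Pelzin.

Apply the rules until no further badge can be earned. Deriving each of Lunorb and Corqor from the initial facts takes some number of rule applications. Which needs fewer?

Lunorb

Lunorb: With Pelzin, Raxbel is earned (Rule 10). With Raxbel, Maryor, and Pelzin, Doreld is earned (Rule 3). With Doreld, Hexesk is earned (Rule 2). With Doreld and Hexesk, Lunorb is earned (Rule 5). [4 rule applications]
Corqor: With Pelzin, Raxbel is earned (Rule 10). With Raxbel, Maryor, and Pelzin, Doreld is earned (Rule 3). With Doreld, Hexesk is earned (Rule 2). With Doreld and Hexesk, Lunorb is earned (Rule 5). With Lunorb and Raxbel, Corqor is earned (Rule 7). [5 rule applications]
Lunorb needs fewer.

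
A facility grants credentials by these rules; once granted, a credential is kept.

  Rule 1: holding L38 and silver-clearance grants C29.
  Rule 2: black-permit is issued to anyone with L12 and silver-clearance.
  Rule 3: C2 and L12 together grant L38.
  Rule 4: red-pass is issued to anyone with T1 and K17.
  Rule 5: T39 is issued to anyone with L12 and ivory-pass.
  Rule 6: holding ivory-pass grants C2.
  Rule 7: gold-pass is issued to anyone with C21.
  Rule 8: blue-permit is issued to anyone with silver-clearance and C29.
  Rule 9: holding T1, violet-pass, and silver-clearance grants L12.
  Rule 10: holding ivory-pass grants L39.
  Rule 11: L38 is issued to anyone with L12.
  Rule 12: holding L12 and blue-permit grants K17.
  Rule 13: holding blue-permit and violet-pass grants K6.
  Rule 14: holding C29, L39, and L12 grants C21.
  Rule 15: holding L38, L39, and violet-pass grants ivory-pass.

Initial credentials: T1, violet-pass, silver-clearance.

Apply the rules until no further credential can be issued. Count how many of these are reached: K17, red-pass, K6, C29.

Holding T1, violet-pass, and silver-clearance grants L12 (Rule 9).
Holding L12 grants L38 (Rule 11).
Holding L38 and silver-clearance grants C29 (Rule 1).
Holding silver-clearance and C29 grants blue-permit (Rule 8).
Holding L12 and blue-permit grants K17 (Rule 12).
Holding blue-permit and violet-pass grants K6 (Rule 13).
Holding T1 and K17 grants red-pass (Rule 4).
K17: reached.
red-pass: reached.
K6: reached.
C29: reached.
All 4 are reached.

4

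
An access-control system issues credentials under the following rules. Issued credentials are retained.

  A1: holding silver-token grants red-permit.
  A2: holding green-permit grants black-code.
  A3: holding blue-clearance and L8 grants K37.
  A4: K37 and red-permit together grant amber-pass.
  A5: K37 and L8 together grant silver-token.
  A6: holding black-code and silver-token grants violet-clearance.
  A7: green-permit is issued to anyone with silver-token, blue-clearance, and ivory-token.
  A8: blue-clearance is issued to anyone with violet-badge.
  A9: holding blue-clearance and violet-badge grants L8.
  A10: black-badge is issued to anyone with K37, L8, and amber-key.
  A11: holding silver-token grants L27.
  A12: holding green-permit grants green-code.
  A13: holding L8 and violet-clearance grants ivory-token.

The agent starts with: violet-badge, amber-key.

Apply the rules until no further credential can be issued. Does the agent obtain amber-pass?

Holding violet-badge grants blue-clearance (A8).
Holding blue-clearance and violet-badge grants L8 (A9).
Holding blue-clearance and L8 grants K37 (A3).
Holding K37 and L8 grants silver-token (A5).
Holding silver-token grants red-permit (A1).
Holding K37 and red-permit grants amber-pass (A4).

Yes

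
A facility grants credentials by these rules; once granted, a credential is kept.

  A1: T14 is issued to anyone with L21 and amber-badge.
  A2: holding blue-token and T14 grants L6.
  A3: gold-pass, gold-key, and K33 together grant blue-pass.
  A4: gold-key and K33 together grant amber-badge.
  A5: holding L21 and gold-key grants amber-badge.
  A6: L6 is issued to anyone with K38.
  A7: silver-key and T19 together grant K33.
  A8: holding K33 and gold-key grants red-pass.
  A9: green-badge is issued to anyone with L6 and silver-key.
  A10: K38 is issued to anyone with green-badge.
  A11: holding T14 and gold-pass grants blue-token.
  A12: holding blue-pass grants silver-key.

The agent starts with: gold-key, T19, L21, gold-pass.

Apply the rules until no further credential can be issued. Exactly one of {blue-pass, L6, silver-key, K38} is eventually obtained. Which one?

Holding L21 and gold-key grants amber-badge (A5).
Holding L21 and amber-badge grants T14 (A1).
Holding T14 and gold-pass grants blue-token (A11).
Holding blue-token and T14 grants L6 (A2).
silver-key would need blue-pass (A12), but blue-pass is never granted. blue-pass would need gold-pass, gold-key, and K33 (A3), but K33 is never granted. K38 would need green-badge (A10), but green-badge is never granted.

L6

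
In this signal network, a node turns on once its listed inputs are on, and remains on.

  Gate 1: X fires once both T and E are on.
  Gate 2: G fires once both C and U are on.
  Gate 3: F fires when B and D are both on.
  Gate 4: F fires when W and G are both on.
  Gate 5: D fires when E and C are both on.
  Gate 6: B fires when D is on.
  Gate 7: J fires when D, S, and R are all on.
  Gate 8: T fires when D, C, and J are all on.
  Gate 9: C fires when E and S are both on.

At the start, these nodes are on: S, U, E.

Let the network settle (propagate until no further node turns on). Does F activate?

E and S are on, so C fires (Gate 9).
Gate 5: E and C on → D on.
D is on, so B fires (Gate 6).
B and D are on, so F fires (Gate 3).

Yes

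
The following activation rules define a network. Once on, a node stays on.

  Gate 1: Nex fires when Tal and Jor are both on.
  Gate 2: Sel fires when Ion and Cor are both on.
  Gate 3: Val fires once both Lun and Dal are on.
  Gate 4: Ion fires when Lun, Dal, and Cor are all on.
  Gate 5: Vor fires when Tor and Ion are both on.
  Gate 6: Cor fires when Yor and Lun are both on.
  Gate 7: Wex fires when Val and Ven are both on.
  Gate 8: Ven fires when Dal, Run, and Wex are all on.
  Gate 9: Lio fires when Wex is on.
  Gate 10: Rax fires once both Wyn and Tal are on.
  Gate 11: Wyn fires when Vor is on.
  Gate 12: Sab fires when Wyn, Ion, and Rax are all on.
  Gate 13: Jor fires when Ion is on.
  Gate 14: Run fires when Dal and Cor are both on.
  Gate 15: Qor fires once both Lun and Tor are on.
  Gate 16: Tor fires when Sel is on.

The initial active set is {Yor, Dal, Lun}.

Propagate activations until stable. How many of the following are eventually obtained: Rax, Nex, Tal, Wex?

0

Rax would need Wyn and Tal (Gate 10), but Tal never turns on.
Nex would need Tal and Jor (Gate 1), but Tal never turns on.
No rule produces Tal, and it is not given.
Wex would need Val and Ven (Gate 7), but Ven never turns on.
None of the 4 are reached.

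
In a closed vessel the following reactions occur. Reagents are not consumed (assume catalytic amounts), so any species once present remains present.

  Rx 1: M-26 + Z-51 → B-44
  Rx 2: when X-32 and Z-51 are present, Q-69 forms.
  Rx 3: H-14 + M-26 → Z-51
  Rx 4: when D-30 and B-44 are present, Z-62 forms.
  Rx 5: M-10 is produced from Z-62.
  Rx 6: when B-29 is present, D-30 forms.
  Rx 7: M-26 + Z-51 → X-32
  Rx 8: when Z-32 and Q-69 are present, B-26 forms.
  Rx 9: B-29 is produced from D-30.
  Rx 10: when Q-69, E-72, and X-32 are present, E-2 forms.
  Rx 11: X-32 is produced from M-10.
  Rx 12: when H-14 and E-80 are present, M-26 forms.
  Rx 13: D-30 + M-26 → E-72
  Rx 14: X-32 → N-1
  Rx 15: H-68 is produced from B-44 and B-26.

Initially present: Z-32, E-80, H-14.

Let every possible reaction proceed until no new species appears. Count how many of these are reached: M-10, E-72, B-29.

0

M-10 would need Z-62 (Rx 5), but Z-62 never forms.
E-72 would need D-30 and M-26 (Rx 13), but D-30 never forms.
B-29 would need D-30 (Rx 9), but D-30 never forms.
None of the 3 are reached.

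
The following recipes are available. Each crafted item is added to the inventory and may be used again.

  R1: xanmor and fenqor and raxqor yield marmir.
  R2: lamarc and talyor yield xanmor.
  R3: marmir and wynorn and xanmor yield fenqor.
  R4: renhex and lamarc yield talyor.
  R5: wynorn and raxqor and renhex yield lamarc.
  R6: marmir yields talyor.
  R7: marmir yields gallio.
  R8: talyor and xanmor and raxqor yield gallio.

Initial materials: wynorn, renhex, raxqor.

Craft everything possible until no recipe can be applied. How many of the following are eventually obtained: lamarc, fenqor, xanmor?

Using R5, wynorn, raxqor, and renhex make lamarc.
renhex and lamarc → talyor (R4).
Using R2, lamarc and talyor make xanmor.
lamarc: reached.
fenqor would need marmir, wynorn, and xanmor (R3), but marmir is never obtained.
xanmor: reached.
Reached: lamarc and xanmor — 2 of the 3.

2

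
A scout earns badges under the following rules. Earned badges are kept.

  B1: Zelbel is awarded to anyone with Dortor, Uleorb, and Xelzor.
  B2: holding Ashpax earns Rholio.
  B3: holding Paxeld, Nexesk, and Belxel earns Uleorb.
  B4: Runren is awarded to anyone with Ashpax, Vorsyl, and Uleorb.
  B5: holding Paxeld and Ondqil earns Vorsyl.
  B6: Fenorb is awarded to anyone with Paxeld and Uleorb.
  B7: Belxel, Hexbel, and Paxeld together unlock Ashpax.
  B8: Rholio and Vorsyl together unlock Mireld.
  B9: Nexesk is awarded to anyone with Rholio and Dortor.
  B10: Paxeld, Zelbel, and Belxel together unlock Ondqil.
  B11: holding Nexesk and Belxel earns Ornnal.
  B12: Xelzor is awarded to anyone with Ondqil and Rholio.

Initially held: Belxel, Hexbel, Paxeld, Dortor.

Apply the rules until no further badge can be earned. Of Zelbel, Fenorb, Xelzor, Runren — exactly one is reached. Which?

Fenorb

With Belxel, Hexbel, and Paxeld, Ashpax is earned (B7).
With Ashpax, Rholio is earned (B2).
With Rholio and Dortor, Nexesk is earned (B9).
With Paxeld, Nexesk, and Belxel, Uleorb is earned (B3).
With Paxeld and Uleorb, Fenorb is earned (B6).
Runren would need Ashpax, Vorsyl, and Uleorb (B4), but Vorsyl is never earned. Zelbel would need Dortor, Uleorb, and Xelzor (B1), but Xelzor is never earned. Xelzor would need Ondqil and Rholio (B12), but Ondqil is never earned.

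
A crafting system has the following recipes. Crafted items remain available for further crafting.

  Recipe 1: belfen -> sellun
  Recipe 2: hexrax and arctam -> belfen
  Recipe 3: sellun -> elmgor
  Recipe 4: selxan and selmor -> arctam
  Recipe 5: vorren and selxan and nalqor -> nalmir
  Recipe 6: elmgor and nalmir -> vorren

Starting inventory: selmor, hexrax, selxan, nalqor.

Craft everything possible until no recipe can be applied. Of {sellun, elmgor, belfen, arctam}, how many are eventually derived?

4

selxan and selmor -> arctam (Recipe 4).
hexrax and arctam -> belfen (Recipe 2).
Using Recipe 1, belfen makes sellun.
Using Recipe 3, sellun makes elmgor.
sellun: reached.
elmgor: reached.
belfen: reached.
arctam: reached.
All 4 are reached.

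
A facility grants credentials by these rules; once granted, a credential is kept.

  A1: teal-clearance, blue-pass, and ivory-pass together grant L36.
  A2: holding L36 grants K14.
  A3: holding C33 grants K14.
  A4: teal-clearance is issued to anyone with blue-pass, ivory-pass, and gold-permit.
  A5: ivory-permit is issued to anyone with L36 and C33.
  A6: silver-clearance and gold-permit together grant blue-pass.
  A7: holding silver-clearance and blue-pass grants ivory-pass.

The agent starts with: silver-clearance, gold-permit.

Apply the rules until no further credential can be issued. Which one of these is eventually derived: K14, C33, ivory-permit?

Holding silver-clearance and gold-permit grants blue-pass (A6).
Holding silver-clearance and blue-pass grants ivory-pass (A7).
Holding blue-pass, ivory-pass, and gold-permit grants teal-clearance (A4).
Holding teal-clearance, blue-pass, and ivory-pass grants L36 (A1).
Holding L36 grants K14 (A2).
No rule produces C33, and it is not given. ivory-permit would need L36 and C33 (A5), but C33 is never granted.

K14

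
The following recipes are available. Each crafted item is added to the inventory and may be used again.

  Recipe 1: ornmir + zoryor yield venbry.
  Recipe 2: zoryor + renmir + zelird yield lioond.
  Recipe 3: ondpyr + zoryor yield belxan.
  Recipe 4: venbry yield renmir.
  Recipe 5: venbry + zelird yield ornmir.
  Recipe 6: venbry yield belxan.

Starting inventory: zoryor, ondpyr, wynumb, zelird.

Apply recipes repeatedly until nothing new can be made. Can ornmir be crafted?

No

ornmir would need venbry and zelird (Recipe 5), but venbry is never obtained.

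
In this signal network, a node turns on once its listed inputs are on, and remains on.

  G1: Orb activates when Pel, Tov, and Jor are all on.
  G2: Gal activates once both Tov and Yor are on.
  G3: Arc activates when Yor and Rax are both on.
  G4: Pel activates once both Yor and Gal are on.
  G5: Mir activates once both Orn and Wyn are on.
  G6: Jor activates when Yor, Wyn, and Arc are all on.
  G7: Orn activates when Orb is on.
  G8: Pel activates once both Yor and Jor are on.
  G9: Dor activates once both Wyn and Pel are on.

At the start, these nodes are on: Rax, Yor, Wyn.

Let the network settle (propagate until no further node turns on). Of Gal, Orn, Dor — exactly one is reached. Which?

G3: Yor and Rax on → Arc on.
Yor, Wyn, and Arc are on, so Jor activates (G6).
G8: Yor and Jor on → Pel on.
G9: Wyn and Pel on → Dor on.
Orn would need Orb (G7), but Orb never turns on. Gal would need Tov and Yor (G2), but Tov never turns on.

Dor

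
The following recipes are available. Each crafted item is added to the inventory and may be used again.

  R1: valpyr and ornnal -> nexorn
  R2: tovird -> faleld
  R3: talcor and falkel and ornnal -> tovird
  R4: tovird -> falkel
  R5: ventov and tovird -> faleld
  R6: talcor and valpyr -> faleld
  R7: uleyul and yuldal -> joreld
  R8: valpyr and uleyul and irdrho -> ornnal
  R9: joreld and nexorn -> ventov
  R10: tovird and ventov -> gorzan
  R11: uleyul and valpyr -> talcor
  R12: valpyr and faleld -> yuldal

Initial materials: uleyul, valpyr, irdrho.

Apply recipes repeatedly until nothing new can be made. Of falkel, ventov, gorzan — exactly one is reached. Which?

Using R11, uleyul and valpyr make talcor.
valpyr and uleyul and irdrho -> ornnal (R8).
Using R1, valpyr and ornnal make nexorn.
talcor and valpyr -> faleld (R6).
Using R12, valpyr and faleld make yuldal.
uleyul and yuldal -> joreld (R7).
Using R9, joreld and nexorn make ventov.
falkel would need tovird (R4), but tovird is never obtained. gorzan would need tovird and ventov (R10), but tovird is never obtained.

ventov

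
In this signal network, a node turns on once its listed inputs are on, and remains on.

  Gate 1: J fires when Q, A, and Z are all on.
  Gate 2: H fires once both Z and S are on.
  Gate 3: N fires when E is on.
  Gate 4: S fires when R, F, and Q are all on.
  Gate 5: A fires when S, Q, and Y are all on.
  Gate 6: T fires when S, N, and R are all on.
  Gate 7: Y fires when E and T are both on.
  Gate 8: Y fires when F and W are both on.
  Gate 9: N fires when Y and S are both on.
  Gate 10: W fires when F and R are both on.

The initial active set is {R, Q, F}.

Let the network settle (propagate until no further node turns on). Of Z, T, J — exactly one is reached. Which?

T

R, F, and Q are on, so S fires (Gate 4).
F and R are on, so W fires (Gate 10).
F and W are on, so Y fires (Gate 8).
Gate 9: Y and S on → N on.
Gate 6: S, N, and R on → T on.
J would need Q, A, and Z (Gate 1), but Z never turns on. No rule produces Z, and it is not given.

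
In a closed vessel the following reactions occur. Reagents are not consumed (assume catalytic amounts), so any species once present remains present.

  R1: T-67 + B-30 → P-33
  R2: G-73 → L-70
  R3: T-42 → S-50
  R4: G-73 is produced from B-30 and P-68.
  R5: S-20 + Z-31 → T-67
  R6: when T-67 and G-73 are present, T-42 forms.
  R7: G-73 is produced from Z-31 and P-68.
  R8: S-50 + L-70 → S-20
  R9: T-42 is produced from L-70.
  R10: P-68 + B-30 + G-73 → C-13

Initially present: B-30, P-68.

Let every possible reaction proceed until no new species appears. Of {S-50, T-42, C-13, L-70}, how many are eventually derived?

4

B-30 and P-68 present → G-73 forms (R4).
P-68, B-30, and G-73 present → C-13 forms (R10).
G-73 present → L-70 forms (R2).
L-70 present → T-42 forms (R9).
T-42 present → S-50 forms (R3).
S-50: reached.
T-42: reached.
C-13: reached.
L-70: reached.
All 4 are reached.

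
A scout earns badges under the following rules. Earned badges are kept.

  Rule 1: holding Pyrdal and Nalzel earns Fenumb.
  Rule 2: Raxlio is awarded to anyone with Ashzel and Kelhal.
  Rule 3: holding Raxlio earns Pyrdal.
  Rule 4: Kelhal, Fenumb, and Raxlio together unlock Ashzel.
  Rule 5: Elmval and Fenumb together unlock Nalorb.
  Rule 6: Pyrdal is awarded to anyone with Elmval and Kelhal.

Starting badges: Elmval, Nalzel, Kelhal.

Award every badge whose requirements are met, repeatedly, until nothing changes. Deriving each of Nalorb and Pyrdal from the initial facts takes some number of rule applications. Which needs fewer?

Pyrdal

Pyrdal: With Elmval and Kelhal, Pyrdal is earned (Rule 6). [1 rule application]
Nalorb: With Elmval and Kelhal, Pyrdal is earned (Rule 6). With Pyrdal and Nalzel, Fenumb is earned (Rule 1). With Elmval and Fenumb, Nalorb is earned (Rule 5). [3 rule applications]
Pyrdal needs fewer.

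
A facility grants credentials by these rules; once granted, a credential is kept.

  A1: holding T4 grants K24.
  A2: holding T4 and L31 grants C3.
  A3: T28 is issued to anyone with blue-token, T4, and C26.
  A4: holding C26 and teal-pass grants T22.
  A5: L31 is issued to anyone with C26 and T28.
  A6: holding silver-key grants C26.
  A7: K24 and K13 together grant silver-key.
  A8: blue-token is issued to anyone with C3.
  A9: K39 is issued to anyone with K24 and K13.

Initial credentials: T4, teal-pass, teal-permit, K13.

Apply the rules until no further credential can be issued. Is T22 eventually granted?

Yes

Holding T4 grants K24 (A1).
Holding K24 and K13 grants silver-key (A7).
Holding silver-key grants C26 (A6).
Holding C26 and teal-pass grants T22 (A4).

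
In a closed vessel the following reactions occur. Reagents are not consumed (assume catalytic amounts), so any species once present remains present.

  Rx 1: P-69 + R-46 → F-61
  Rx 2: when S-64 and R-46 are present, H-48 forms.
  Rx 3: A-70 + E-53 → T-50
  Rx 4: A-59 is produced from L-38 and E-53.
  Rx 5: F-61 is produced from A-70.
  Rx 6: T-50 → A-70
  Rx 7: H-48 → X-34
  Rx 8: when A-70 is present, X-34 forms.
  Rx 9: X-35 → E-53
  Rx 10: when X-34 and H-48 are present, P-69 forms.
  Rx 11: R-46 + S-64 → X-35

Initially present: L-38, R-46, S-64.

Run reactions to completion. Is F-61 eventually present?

Yes

S-64 and R-46 present → H-48 forms (Rx 2).
H-48 present → X-34 forms (Rx 7).
X-34 and H-48 present → P-69 forms (Rx 10).
P-69 and R-46 present → F-61 forms (Rx 1).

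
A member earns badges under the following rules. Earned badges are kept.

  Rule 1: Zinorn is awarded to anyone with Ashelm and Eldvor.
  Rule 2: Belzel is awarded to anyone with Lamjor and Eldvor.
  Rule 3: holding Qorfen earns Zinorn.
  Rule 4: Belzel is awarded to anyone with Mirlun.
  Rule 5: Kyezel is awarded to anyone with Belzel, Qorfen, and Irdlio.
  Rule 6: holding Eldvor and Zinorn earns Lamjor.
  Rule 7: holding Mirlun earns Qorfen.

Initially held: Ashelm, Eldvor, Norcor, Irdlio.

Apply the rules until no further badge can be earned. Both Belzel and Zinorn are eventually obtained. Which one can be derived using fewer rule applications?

Zinorn

Zinorn: With Ashelm and Eldvor, Zinorn is earned (Rule 1). [1 rule application]
Belzel: With Ashelm and Eldvor, Zinorn is earned (Rule 1). With Eldvor and Zinorn, Lamjor is earned (Rule 6). With Lamjor and Eldvor, Belzel is earned (Rule 2). [3 rule applications]
Zinorn needs fewer.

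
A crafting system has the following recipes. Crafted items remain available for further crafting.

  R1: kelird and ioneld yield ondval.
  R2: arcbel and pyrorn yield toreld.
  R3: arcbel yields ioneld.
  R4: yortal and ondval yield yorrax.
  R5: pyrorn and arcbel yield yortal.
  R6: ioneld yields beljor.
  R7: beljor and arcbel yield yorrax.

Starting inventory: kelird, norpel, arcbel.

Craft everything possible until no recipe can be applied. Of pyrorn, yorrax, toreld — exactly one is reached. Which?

yorrax

arcbel → ioneld (R3).
ioneld → beljor (R6).
beljor and arcbel → yorrax (R7).
No rule produces pyrorn, and it is not given. toreld would need arcbel and pyrorn (R2), but pyrorn is never obtained.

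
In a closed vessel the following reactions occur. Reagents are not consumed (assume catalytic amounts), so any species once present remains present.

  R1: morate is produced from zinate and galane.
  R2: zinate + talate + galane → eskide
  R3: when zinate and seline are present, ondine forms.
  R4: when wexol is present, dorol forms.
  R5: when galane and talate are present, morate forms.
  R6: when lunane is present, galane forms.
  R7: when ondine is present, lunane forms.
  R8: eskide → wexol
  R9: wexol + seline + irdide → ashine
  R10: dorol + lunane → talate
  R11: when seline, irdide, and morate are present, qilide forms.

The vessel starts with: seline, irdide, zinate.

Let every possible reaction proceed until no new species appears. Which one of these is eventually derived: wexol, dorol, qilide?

zinate and seline present → ondine forms (R3).
ondine present → lunane forms (R7).
lunane present → galane forms (R6).
zinate and galane present → morate forms (R1).
seline, irdide, and morate present → qilide forms (R11).
dorol would need wexol (R4), but wexol never forms. wexol would need eskide (R8), but eskide never forms.

qilide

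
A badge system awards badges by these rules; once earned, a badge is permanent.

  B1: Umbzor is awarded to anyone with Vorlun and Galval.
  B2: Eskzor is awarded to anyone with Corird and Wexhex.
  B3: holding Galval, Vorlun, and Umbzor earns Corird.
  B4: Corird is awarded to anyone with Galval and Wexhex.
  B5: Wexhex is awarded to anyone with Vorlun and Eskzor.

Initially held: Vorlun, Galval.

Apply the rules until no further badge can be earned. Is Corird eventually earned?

With Vorlun and Galval, Umbzor is earned (B1).
With Galval, Vorlun, and Umbzor, Corird is earned (B3).

Yes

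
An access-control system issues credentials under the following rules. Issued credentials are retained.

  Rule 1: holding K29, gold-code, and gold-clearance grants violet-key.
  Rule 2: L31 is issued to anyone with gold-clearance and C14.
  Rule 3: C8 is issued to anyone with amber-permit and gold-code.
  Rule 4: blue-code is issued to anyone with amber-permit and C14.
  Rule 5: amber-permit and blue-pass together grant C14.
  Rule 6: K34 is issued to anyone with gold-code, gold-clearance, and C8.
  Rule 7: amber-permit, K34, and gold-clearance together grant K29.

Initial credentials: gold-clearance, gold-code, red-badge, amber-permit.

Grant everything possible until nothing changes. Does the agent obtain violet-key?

Holding amber-permit and gold-code grants C8 (Rule 3).
Holding gold-code, gold-clearance, and C8 grants K34 (Rule 6).
Holding amber-permit, K34, and gold-clearance grants K29 (Rule 7).
Holding K29, gold-code, and gold-clearance grants violet-key (Rule 1).

Yes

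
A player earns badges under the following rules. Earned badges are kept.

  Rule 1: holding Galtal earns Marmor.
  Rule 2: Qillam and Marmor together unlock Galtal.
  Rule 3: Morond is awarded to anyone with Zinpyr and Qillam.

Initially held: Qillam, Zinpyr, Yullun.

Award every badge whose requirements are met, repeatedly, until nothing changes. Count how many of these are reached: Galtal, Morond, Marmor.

With Zinpyr and Qillam, Morond is earned (Rule 3).
Galtal would need Qillam and Marmor (Rule 2), but Marmor is never earned.
Morond: reached.
Marmor would need Galtal (Rule 1), but Galtal is never earned.
Reached: Morond — 1 of the 3.

1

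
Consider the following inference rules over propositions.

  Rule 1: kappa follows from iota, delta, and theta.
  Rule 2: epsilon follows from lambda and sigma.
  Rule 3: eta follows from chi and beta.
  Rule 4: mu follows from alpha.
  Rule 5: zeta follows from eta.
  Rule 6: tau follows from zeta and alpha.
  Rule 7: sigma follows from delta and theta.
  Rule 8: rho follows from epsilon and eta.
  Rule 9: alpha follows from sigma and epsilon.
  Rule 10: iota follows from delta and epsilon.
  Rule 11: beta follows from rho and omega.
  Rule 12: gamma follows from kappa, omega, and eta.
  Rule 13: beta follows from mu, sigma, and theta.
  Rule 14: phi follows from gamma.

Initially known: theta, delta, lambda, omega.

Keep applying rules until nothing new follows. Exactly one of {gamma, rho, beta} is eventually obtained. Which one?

From delta and theta, Rule 7 gives sigma.
lambda and sigma hold, so epsilon follows (Rule 2).
From sigma and epsilon, Rule 9 gives alpha.
From alpha, Rule 4 gives mu.
From mu, sigma, and theta, Rule 13 gives beta.
gamma would need kappa, omega, and eta (Rule 12), but eta is never established. rho would need epsilon and eta (Rule 8), but eta is never established.

beta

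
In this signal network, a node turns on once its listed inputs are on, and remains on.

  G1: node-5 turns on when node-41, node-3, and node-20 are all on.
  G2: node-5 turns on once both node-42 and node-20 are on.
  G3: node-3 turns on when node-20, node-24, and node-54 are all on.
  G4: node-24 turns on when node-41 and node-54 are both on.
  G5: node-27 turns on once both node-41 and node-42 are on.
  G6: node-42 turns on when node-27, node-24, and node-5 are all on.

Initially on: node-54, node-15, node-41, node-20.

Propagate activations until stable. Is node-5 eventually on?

Yes

node-41 and node-54 are on, so node-24 turns on (G4).
node-20, node-24, and node-54 are on, so node-3 turns on (G3).
G1: node-41, node-3, and node-20 on → node-5 on.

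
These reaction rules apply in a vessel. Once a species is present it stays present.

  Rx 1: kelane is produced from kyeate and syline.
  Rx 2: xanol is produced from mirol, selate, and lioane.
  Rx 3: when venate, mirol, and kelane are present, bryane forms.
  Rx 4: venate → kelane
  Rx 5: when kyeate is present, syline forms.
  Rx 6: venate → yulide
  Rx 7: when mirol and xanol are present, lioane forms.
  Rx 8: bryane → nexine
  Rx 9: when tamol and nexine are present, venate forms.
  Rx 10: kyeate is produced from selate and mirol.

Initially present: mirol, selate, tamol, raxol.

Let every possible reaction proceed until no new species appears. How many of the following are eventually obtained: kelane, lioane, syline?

selate and mirol present → kyeate forms (Rx 10).
kyeate present → syline forms (Rx 5).
kyeate and syline present → kelane forms (Rx 1).
kelane: reached.
lioane would need mirol and xanol (Rx 7), but xanol never forms.
syline: reached.
Reached: kelane and syline — 2 of the 3.

2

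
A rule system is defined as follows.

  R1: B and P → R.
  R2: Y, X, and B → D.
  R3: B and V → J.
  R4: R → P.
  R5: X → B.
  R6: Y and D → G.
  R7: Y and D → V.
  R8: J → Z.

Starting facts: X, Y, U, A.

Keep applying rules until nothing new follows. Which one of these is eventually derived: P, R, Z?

X holds, so B follows (R5).
From Y, X, and B, R2 gives D.
Y and D hold, so V follows (R7).
B and V hold, so J follows (R3).
J holds, so Z follows (R8).
R would need B and P (R1), but P is never established. P would need R (R4), but R is never established.

Z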